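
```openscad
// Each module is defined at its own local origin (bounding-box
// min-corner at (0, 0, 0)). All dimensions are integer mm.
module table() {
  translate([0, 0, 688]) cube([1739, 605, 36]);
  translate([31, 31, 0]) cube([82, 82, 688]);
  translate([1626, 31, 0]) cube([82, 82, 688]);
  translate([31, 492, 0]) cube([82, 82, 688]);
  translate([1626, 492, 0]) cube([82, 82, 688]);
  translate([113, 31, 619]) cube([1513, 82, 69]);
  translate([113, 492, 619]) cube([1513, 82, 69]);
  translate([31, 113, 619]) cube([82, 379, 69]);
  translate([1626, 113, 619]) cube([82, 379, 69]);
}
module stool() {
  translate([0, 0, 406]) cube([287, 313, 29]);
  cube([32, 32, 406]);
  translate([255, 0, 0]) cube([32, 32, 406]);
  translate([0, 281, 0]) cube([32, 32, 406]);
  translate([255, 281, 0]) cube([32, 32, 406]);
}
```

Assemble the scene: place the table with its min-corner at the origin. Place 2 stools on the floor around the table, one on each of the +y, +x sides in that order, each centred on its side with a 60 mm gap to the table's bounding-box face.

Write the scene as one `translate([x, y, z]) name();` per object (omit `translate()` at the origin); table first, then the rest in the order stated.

table();
translate([726, 665, 0]) stool();
translate([1799, 146, 0]) stool();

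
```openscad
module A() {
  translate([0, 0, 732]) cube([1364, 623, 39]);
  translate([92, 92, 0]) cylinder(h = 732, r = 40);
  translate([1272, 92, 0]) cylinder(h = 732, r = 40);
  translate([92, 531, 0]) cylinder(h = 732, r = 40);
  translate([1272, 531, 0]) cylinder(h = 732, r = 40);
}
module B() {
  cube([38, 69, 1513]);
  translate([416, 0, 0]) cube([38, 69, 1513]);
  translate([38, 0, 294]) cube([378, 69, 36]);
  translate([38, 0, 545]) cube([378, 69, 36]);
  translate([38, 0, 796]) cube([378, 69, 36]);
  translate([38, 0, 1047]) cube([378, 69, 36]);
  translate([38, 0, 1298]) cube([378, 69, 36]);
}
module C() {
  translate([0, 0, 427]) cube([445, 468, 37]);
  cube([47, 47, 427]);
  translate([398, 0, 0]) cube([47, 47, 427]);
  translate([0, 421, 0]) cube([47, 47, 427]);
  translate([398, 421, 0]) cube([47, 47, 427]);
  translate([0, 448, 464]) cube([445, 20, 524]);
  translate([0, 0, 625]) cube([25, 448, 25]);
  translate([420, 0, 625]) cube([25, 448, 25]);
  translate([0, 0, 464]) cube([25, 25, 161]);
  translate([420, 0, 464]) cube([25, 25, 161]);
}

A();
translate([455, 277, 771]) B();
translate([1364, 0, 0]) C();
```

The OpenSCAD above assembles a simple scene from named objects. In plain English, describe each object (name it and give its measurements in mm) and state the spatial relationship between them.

A is a table with a 1364×623 mm rectangular top, 39 mm thick, top surface at z = 771 mm, supported by four round legs of 80 mm diameter, each leg's bounding box inset 52 mm from the nearest pair of top edges, running from the floor.

B is a wooden ladder with two side rails of 38×69 mm section and 1513 mm height, set 454 mm apart overall. Between them run 5 rectangular rungs (69 mm deep, 36 mm thick), front faces flush with the rails' −y face. The bottom of the first rung is 294 mm above the floor and each subsequent rung is 251 mm higher than the one below.

C is a chair: 445×468 mm seat, 37 mm thick, top at z = 464 mm, on four 47 mm square corner legs flush with the seat edges. A 20 mm thick backrest slab spans the full seat width, extending 524 mm above the seat top, its back face flush with the seat's +y edge. Two armrests of 25×25 mm section run along each side from the seat's front edge to the front of the backrest, top faces 186 mm above the seat top and outer faces flush with the seat's x-edges; a 25×25 mm post under the front of each armrest stands on the seat at the front corner.

The ladder is on top of the table, centred. The chair is against the table's +x side, with their −y faces flush.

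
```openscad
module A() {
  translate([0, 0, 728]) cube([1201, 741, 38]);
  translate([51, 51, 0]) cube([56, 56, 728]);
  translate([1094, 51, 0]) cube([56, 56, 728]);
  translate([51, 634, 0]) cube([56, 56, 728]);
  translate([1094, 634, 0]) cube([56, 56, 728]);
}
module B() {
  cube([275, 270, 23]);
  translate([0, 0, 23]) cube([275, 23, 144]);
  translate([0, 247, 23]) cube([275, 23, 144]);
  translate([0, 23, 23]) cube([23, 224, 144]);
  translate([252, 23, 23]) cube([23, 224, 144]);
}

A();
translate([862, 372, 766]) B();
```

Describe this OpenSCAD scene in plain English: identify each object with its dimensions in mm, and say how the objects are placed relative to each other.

A is a rectangular dining table. The top is 1201×741×38 mm with its upper surface at z = 766 mm. It stands on four 56×56 mm square legs, each inset 51 mm from the nearest pair of top edges, running from the floor to the underside of the top.

B is an open storage box with external size 275×270×167 mm and wall thickness 23 mm (the base is also 23 mm thick). The base covers the whole footprint; the four walls stand on the base, with the y-facing walls full-width and the x-facing walls fitting between their inner faces.

The open box is on top of the table.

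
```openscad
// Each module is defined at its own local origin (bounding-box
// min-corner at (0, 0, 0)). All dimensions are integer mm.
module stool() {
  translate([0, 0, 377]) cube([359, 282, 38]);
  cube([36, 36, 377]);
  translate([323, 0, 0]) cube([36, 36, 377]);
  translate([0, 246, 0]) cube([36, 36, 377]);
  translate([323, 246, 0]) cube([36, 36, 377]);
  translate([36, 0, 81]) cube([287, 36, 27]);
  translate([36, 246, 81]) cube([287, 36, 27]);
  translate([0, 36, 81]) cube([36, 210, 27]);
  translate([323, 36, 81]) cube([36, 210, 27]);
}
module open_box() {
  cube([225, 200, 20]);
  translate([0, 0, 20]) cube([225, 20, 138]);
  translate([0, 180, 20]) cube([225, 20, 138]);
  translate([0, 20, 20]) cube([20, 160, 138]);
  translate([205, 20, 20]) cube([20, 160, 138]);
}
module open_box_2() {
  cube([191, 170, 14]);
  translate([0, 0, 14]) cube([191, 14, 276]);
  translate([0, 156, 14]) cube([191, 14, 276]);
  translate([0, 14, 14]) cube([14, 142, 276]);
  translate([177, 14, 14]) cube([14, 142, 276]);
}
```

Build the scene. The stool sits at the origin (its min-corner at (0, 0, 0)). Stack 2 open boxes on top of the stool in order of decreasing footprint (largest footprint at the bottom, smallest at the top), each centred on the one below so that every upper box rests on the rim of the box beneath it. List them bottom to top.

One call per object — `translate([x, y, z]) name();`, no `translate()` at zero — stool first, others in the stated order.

stool();
translate([67, 41, 415]) open_box();
translate([84, 56, 573]) open_box_2();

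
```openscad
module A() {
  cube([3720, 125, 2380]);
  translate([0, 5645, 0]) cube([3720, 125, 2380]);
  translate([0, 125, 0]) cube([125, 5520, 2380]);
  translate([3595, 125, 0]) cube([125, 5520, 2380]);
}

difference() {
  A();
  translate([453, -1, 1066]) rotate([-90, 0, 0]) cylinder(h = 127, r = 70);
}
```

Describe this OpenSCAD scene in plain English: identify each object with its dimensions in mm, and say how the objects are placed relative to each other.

A is the wall frame of a small rectangular building: four walls, each 2380 mm tall and 125 mm thick, enclosing a footprint 3720 mm (x) by 5770 mm (y) outside-to-outside, with no floor or roof. The front and back walls (the −y and +y sides) span the full width; the two side walls fit between them.

The house frame has a circular hole of radius 70 mm through its front wall, centred at (x = 453, z = 1066).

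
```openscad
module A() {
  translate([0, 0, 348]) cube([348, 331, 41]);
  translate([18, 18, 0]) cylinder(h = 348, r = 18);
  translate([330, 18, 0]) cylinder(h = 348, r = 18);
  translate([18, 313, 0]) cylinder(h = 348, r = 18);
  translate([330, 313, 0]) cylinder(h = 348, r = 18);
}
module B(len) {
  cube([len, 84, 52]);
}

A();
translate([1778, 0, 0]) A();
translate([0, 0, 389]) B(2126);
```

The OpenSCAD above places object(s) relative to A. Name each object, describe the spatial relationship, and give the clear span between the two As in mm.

Second stool starts at x = 1778; first ends at x = 348; clear span = 1778 − 348 = 1430 mm.

A is a stool. B is a beam. A beam spans the tops of two stools. The clear span between the two stools is 1430 mm.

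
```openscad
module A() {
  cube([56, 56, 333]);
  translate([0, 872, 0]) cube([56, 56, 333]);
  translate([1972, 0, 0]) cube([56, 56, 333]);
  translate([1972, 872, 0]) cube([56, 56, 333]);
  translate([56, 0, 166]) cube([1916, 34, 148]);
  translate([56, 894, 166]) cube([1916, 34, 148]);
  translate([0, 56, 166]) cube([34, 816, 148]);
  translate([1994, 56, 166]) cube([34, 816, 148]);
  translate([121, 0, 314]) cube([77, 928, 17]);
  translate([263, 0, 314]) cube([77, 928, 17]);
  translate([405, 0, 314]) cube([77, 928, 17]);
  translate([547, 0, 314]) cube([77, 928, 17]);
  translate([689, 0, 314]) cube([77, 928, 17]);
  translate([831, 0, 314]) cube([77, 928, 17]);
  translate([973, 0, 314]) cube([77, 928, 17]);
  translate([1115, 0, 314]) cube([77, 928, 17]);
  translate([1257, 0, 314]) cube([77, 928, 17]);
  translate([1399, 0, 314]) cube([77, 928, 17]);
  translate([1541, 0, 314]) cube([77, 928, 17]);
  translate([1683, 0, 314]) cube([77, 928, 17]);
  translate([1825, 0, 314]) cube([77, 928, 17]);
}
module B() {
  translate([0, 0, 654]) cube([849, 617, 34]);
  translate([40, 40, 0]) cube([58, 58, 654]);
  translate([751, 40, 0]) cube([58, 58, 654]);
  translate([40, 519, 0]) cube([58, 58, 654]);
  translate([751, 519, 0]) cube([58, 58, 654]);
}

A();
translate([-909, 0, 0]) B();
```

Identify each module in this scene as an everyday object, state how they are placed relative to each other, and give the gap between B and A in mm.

A is a bed frame. B is a table. The table is on the floor beside the bed frame on its −x side. The gap between the table and the bed frame is 60 mm.

The table's nearest face is 60 mm from the bed frame's −x face.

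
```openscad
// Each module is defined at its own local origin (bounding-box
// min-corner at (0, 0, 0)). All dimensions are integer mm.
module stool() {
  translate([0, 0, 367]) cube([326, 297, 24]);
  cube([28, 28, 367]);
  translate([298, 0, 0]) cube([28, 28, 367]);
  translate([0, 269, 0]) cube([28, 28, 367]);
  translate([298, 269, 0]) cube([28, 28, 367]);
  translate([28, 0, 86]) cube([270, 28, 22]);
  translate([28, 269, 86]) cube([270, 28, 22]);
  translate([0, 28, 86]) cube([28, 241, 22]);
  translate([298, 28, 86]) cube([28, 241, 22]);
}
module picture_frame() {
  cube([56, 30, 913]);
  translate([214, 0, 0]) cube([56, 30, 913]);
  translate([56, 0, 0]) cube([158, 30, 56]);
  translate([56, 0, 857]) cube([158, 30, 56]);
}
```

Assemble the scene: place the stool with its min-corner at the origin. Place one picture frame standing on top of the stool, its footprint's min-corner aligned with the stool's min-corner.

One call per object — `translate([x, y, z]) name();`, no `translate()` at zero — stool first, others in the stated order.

stool();
translate([0, 0, 391]) picture_frame();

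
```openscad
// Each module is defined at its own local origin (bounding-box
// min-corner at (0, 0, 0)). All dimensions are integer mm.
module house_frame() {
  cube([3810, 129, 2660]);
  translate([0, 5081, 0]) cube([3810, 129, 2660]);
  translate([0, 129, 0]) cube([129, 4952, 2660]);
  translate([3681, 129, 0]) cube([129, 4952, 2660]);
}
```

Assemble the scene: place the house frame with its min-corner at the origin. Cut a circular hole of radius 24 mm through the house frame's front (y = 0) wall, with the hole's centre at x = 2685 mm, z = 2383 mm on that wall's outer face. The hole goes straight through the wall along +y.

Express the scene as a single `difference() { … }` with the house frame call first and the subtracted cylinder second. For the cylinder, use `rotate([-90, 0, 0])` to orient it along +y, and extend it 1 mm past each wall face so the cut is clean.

difference() {
  house_frame();
  translate([2685, -1, 2383]) rotate([-90, 0, 0]) cylinder(h = 131, r = 24);
}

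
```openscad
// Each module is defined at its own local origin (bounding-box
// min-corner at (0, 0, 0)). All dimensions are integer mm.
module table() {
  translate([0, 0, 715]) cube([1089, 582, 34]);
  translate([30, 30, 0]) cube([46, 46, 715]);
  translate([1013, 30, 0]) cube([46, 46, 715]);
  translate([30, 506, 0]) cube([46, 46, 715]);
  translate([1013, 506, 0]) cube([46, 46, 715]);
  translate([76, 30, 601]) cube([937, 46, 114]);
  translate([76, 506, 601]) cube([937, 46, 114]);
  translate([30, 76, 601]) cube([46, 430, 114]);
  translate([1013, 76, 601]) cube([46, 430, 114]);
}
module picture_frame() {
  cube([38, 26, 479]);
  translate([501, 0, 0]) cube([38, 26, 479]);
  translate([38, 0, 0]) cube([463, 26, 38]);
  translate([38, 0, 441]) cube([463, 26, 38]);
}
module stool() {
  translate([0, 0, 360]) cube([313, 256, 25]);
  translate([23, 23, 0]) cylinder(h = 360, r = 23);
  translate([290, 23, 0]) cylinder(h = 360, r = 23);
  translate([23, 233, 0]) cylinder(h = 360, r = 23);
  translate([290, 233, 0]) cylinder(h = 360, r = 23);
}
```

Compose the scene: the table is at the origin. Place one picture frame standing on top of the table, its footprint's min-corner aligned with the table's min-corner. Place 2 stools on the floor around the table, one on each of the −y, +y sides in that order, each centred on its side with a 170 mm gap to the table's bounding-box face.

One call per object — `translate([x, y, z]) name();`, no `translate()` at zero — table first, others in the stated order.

table();
translate([0, 0, 749]) picture_frame();
translate([388, -426, 0]) stool();
translate([388, 752, 0]) stool();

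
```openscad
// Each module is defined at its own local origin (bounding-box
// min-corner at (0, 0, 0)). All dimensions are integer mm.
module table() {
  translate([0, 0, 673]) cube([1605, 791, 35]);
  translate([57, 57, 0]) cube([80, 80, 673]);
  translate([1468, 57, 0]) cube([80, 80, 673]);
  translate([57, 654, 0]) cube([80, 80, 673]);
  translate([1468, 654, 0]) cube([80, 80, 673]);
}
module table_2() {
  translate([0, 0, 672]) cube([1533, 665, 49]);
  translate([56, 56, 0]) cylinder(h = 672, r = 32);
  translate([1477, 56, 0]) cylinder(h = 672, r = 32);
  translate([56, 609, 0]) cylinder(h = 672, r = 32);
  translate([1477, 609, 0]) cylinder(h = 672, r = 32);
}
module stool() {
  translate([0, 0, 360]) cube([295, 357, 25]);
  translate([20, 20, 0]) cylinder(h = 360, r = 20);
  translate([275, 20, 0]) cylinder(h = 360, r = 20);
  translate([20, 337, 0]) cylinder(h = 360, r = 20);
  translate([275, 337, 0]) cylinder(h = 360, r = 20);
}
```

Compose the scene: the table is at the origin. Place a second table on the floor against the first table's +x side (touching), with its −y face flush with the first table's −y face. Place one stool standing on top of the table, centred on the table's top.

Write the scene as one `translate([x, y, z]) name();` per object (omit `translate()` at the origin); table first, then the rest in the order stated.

table();
translate([1605, 0, 0]) table_2();
translate([655, 217, 708]) stool();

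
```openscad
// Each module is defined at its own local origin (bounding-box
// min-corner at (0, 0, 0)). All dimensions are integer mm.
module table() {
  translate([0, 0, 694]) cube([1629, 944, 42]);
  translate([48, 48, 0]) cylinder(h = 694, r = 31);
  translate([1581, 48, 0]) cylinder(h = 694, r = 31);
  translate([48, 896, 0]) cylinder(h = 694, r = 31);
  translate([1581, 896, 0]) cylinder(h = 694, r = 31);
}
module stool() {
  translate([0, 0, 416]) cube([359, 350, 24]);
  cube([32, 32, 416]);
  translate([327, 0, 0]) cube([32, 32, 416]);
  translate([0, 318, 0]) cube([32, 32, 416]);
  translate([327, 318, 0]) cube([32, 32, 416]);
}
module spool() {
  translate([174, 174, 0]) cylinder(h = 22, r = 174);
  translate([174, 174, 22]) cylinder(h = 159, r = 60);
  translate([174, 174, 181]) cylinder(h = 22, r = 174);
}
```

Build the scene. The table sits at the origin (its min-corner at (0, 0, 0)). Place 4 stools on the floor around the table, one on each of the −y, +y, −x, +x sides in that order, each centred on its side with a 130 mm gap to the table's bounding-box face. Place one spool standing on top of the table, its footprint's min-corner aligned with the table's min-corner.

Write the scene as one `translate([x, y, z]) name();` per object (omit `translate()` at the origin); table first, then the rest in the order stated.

table();
translate([635, -480, 0]) stool();
translate([635, 1074, 0]) stool();
translate([-489, 297, 0]) stool();
translate([1759, 297, 0]) stool();
translate([0, 0, 736]) spool();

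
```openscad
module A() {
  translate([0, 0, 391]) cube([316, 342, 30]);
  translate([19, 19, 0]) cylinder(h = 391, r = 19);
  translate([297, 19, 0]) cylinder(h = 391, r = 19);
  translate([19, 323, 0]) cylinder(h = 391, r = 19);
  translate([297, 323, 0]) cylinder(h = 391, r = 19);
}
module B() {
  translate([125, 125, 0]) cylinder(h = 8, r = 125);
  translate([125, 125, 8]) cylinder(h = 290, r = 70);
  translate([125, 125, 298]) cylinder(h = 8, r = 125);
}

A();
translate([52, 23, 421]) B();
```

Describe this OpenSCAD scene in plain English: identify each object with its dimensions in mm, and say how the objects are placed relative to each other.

A is a four-legged stool. The seat is a 316×342×30 mm slab whose top surface is at z = 421 mm; four round legs, each 38 mm in diameter, run from the floor (z = 0) to the underside of the seat, each leg's axis is inset half a diameter from the nearest pair of seat edges (so the leg's bounding box is flush with the corner).

B is a spool: two coaxial disc flanges of radius 125 mm and thickness 8 mm, joined by a core cylinder of radius 70 mm and height 290 mm. The lower flange rests on z = 0 and the three cylinders share a vertical axis.

The spool is on top of the stool.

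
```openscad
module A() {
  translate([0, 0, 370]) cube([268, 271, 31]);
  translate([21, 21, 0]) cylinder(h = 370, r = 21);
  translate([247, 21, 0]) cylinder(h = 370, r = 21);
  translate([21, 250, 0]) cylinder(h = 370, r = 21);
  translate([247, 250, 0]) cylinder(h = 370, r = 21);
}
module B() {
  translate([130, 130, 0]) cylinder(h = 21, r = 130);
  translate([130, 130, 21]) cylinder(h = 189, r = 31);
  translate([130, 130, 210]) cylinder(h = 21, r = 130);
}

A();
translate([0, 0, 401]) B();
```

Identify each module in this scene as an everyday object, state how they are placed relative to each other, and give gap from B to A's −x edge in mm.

The spool's min-x is at 0; the stool's min-x is 0; gap = 0 mm.

A is a stool. B is a spool. The spool is on top of the stool. The gap from the spool to the stool's −x edge is 0 mm.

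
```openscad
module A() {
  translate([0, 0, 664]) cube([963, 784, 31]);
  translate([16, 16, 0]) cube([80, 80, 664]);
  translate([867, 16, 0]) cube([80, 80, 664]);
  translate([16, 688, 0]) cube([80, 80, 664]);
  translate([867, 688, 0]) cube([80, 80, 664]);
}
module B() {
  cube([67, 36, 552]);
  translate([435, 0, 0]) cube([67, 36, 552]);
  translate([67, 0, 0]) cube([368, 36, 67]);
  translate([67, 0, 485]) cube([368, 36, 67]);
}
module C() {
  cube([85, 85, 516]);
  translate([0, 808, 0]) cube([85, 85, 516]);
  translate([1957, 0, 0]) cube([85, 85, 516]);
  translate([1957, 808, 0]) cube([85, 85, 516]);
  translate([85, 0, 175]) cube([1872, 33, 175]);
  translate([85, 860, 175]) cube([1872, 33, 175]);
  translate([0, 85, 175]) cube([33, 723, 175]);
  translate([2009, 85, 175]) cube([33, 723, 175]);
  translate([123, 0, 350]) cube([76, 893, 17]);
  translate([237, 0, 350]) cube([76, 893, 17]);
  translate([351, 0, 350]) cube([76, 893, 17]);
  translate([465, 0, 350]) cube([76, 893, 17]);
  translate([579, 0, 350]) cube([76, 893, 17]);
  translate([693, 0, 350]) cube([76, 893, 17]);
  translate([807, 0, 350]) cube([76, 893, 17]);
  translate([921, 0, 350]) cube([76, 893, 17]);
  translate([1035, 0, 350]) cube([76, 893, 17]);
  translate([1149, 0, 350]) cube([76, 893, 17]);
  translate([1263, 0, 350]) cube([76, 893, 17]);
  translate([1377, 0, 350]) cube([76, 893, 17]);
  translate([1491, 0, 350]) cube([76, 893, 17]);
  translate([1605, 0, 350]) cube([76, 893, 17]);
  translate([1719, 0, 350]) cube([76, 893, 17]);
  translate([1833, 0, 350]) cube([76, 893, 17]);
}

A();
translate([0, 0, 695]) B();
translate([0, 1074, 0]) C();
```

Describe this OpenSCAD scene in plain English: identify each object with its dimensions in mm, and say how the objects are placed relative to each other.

A is a table: top 963 mm (x) × 784 mm (y), 31 mm thick, upper face at z = 695 mm, on four 80×80 mm square legs, each inset 16 mm from the nearest pair of top edges, running from z = 0 to the bottom of the top.

B is a rectangular picture frame lying in the x–z plane (depth along y). The opening is 368 mm wide (x) by 418 mm tall (z), surrounded by a border 67 mm wide on all four sides. The frame is 36 mm deep and is made of two full-height vertical stiles with two horizontal rails fitted between them.

C is a bed frame 2042 mm long (x) by 893 mm wide (y). Four 85×85 mm corner posts, 516 mm tall, at the corners of the footprint. Four rails of 33 mm thickness and 175 mm height run between adjacent posts with their undersides at z = 175 mm, their outer faces flush with the outside of the frame (the two x-running rails run between the posts' inner faces; the two y-running rails run between the posts' inner faces). 16 slats, each 76 mm wide (x) and 17 mm thick, lie across the top of the two x-running rails, running the full 893 mm width of the frame in y; the slats are evenly spaced along x between the inner faces of the end posts with equal gaps (rounded down to the nearest mm) at the −x end and between each pair — any rounding remainder accumulates at the +x end.

The picture frame is on top of the table. The bed frame is on the floor beside the table on its +y side.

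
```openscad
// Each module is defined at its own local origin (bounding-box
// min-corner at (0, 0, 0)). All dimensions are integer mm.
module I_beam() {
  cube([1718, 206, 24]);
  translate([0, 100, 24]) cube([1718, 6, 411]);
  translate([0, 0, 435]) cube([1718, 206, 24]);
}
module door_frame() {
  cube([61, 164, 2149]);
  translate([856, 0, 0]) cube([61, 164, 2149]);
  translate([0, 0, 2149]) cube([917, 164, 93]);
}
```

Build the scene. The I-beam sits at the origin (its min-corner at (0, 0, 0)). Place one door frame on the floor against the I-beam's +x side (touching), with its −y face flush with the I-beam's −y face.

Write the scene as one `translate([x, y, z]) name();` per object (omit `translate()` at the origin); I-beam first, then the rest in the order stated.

I_beam();
translate([1718, 0, 0]) door_frame();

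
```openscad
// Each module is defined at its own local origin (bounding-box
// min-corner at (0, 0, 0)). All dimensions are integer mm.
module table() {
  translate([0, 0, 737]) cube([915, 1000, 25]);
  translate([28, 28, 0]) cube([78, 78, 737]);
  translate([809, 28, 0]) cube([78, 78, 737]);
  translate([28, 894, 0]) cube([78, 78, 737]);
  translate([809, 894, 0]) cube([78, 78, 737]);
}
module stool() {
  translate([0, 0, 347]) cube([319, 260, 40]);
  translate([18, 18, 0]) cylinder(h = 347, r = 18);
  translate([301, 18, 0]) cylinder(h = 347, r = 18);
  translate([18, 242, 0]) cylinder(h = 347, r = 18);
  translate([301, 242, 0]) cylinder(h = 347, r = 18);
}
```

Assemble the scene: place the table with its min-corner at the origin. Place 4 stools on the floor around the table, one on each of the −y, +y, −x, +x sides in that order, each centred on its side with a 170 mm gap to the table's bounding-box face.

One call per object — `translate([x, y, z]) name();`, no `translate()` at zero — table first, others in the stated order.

table();
translate([298, -430, 0]) stool();
translate([298, 1170, 0]) stool();
translate([-489, 370, 0]) stool();
translate([1085, 370, 0]) stool();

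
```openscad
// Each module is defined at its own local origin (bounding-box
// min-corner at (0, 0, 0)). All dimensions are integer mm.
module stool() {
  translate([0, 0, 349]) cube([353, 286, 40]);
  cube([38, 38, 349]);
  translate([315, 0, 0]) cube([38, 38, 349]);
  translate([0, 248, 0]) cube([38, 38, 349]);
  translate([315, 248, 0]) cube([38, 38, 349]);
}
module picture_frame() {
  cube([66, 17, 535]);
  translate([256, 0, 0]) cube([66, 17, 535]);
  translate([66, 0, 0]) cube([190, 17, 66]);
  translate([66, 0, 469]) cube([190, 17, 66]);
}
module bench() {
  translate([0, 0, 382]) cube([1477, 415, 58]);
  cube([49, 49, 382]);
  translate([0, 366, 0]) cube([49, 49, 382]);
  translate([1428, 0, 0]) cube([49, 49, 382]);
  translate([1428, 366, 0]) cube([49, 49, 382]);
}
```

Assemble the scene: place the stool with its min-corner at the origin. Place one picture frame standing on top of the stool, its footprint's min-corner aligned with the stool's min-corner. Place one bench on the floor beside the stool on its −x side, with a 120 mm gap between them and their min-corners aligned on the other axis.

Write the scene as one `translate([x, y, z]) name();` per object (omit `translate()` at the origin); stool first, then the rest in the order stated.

stool();
translate([0, 0, 389]) picture_frame();
translate([-1597, 0, 0]) bench();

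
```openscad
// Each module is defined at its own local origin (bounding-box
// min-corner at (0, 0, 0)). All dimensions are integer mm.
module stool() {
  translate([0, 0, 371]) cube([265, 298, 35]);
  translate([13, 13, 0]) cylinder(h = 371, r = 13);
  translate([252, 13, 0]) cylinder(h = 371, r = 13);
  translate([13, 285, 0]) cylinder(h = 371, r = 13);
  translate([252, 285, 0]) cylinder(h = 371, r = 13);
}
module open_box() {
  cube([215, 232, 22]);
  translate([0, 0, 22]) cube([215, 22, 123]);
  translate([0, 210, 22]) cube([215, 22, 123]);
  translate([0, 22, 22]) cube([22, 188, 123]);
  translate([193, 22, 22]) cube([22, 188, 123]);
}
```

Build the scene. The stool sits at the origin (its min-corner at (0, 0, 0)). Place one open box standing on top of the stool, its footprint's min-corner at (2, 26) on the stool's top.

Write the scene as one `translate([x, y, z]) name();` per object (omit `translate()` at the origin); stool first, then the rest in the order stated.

stool();
translate([2, 26, 406]) open_box();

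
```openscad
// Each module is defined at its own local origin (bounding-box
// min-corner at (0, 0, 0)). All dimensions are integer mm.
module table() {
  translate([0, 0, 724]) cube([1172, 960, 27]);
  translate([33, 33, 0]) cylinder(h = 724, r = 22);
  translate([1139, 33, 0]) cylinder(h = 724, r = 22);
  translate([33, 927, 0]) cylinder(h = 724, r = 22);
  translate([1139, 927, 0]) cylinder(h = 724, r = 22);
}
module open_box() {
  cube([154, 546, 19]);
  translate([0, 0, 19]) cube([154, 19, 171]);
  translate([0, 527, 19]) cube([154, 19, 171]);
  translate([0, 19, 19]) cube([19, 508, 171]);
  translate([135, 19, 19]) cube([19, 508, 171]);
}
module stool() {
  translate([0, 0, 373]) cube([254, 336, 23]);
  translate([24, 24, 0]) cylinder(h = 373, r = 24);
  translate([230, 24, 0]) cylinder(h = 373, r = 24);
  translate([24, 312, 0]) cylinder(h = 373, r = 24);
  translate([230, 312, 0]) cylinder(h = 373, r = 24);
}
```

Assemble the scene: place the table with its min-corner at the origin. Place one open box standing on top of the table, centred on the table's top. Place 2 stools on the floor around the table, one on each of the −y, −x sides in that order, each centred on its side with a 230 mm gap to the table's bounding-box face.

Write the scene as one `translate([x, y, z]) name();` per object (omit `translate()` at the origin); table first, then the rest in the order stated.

table();
translate([509, 207, 751]) open_box();
translate([459, -566, 0]) stool();
translate([-484, 312, 0]) stool();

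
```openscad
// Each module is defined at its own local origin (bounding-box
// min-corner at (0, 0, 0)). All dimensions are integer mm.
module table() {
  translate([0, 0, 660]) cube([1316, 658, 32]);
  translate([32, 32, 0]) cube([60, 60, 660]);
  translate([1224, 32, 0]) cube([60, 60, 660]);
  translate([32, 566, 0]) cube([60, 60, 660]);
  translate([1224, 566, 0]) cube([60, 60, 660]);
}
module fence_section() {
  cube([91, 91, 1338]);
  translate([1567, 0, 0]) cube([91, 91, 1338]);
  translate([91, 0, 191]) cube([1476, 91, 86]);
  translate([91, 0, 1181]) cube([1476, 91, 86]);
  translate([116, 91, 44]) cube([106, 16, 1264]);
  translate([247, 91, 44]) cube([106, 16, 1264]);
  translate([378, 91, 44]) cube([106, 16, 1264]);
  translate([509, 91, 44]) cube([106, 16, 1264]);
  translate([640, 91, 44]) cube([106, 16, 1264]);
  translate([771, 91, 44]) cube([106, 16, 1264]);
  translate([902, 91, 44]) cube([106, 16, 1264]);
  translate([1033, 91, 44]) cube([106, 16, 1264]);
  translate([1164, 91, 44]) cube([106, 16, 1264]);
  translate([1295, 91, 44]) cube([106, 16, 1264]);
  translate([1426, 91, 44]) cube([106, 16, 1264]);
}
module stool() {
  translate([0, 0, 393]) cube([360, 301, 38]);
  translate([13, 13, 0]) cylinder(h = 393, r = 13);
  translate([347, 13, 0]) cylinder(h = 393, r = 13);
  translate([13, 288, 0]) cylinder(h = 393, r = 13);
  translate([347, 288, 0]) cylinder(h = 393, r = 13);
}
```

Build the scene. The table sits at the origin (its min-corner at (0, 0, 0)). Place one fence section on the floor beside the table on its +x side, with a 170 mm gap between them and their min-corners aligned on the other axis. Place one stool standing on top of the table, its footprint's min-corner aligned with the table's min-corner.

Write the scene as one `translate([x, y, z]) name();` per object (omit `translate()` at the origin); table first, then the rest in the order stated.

table();
translate([1486, 0, 0]) fence_section();
translate([0, 0, 692]) stool();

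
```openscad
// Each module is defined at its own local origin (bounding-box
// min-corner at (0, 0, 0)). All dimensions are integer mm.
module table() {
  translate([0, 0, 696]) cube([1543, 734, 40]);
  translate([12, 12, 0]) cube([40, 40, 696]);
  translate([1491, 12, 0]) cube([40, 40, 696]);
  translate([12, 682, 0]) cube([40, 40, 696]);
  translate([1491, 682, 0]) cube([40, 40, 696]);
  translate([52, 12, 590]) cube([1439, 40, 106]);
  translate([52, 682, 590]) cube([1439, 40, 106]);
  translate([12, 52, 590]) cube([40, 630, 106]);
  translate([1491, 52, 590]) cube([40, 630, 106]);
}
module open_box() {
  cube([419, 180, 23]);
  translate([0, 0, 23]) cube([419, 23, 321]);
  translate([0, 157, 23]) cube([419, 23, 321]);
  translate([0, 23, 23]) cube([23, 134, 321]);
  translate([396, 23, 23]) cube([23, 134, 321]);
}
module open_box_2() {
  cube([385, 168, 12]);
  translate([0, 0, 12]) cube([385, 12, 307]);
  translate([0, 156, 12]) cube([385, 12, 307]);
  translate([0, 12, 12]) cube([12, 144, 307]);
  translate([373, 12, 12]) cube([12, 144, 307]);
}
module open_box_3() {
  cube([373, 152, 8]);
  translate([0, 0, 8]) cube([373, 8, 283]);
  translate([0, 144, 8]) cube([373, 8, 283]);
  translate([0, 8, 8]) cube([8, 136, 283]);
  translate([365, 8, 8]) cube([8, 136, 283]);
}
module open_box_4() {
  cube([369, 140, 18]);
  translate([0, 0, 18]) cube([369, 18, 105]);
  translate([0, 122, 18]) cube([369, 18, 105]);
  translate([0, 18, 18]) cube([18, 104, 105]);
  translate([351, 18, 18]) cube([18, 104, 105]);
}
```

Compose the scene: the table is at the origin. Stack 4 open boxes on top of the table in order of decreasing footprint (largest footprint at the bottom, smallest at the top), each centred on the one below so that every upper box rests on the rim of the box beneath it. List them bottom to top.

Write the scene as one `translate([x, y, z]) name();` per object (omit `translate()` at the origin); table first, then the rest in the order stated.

table();
translate([562, 277, 736]) open_box();
translate([579, 283, 1080]) open_box_2();
translate([585, 291, 1399]) open_box_3();
translate([587, 297, 1690]) open_box_4();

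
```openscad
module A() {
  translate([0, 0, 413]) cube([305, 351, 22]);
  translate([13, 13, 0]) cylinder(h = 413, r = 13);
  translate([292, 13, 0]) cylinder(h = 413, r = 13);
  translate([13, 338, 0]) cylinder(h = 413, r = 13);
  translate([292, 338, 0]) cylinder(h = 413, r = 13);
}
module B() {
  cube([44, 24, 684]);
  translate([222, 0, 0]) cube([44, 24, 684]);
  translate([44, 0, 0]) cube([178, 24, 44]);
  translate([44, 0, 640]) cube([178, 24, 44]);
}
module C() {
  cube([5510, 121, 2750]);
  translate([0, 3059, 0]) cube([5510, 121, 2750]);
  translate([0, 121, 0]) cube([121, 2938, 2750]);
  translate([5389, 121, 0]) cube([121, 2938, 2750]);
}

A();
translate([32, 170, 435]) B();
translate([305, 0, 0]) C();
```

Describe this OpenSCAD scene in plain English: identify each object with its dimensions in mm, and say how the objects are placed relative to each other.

A is a four-legged stool. The seat is a 305×351×22 mm slab whose top surface is at z = 435 mm; four round legs, each 26 mm in diameter, run from the floor (z = 0) to the underside of the seat, each leg's axis is inset half a diameter from the nearest pair of seat edges (so the leg's bounding box is flush with the corner).

B is a rectangular picture frame lying in the x–z plane (depth along y). The opening is 178 mm wide (x) by 596 mm tall (z), surrounded by a border 44 mm wide on all four sides. The frame is 24 mm deep and is made of two full-height vertical stiles with two horizontal rails fitted between them.

C is a box-shaped house frame (walls only): outside footprint 5510×3180 mm, wall height 2750 mm, wall thickness 121 mm. The two y-facing walls run the full x-width; the two x-facing walls fit between the inner faces of the y-facing walls.

The picture frame is on top of the stool. The house frame is against the stool's +x side, with their −y faces flush.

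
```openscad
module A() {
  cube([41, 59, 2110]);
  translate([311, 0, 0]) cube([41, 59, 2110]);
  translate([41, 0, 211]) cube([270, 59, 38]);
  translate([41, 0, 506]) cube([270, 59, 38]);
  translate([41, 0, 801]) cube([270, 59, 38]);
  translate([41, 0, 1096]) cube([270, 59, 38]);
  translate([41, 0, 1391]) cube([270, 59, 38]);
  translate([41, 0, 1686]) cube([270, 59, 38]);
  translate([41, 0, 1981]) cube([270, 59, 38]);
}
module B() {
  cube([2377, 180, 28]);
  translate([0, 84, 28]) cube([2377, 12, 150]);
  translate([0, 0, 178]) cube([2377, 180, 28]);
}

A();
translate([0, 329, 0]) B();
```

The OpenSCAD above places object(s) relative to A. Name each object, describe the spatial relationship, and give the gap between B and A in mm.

The I-beam's nearest face is 270 mm from the ladder's +y face.

A is a ladder. B is an I-beam. The I-beam is on the floor beside the ladder on its +y side. The gap between the I-beam and the ladder is 270 mm.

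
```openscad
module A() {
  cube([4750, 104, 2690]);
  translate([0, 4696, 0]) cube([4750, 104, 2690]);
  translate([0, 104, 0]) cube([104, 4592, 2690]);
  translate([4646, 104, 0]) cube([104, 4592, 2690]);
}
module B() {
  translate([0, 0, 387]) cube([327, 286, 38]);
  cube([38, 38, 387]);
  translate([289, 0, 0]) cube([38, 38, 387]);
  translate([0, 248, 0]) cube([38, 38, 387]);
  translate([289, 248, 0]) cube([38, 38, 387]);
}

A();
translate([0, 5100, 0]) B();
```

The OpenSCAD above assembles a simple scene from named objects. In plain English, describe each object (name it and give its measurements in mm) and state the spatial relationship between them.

A is a box-shaped house frame (walls only): outside footprint 4750×4800 mm, wall height 2690 mm, wall thickness 104 mm. The two y-facing walls run the full x-width; the two x-facing walls fit between the inner faces of the y-facing walls.

B is a simple wooden stool: a rectangular seat 327 mm (x) by 286 mm (y), 38 mm thick, top face at z = 425 mm, on four square legs, each 38×38 mm in cross-section. The legs rest on z = 0, each flush with a corner of the seat.

The stool is on the floor beside the house frame on its +y side.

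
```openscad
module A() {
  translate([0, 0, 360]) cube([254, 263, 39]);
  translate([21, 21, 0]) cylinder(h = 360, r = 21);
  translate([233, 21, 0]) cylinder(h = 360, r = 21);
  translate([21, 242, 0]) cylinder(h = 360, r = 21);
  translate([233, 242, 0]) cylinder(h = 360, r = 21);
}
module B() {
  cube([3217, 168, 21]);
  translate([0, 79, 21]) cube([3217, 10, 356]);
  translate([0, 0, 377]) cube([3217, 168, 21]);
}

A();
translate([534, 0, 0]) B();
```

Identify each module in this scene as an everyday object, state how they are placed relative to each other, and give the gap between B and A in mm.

A is a stool. B is an I-beam. The I-beam is on the floor beside the stool on its +x side. The gap between the I-beam and the stool is 280 mm.

The I-beam's nearest face is 280 mm from the stool's +x face.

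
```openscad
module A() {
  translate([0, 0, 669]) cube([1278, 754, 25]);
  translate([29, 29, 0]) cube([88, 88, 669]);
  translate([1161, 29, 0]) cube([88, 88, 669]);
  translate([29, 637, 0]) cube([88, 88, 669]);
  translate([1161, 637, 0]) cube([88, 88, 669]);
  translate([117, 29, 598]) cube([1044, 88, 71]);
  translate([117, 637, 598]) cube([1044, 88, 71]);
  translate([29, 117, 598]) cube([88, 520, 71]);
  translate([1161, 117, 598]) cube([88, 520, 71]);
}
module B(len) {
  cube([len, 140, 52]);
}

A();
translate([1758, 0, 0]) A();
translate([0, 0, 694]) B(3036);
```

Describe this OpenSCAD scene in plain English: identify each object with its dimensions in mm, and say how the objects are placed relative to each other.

A is a table: top 1278 mm (x) × 754 mm (y), 25 mm thick, upper face at z = 694 mm, on four 88×88 mm square legs, each inset 29 mm from the nearest pair of top edges, running from z = 0 to the bottom of the top. Four apron rails, 88 mm thick and 71 mm tall, run between adjacent legs with their top edges flush with the underside of the top and their outer faces flush with the legs' outer faces.

B is a rectangular beam 3036 mm long (x), 140 mm deep (y), 52 mm thick (z).

The beam spans the tops of two tables placed 480 mm apart, resting at z = 694 mm.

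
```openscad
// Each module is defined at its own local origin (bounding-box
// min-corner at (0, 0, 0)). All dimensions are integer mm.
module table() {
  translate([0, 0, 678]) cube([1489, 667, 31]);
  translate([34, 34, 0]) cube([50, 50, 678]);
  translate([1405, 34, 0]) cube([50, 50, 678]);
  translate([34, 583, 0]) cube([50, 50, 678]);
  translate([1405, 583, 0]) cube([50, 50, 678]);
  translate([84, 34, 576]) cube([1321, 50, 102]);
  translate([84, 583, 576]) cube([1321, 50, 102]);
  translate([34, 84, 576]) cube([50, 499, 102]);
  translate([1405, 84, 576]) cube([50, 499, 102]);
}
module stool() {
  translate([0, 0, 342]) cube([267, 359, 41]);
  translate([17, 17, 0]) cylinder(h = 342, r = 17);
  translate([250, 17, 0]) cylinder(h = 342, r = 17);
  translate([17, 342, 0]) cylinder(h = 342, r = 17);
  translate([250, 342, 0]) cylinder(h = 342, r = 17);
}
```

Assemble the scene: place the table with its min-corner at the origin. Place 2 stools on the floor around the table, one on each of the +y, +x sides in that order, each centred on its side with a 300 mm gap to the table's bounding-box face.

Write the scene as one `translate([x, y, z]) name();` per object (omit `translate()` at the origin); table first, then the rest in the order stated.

table();
translate([611, 967, 0]) stool();
translate([1789, 154, 0]) stool();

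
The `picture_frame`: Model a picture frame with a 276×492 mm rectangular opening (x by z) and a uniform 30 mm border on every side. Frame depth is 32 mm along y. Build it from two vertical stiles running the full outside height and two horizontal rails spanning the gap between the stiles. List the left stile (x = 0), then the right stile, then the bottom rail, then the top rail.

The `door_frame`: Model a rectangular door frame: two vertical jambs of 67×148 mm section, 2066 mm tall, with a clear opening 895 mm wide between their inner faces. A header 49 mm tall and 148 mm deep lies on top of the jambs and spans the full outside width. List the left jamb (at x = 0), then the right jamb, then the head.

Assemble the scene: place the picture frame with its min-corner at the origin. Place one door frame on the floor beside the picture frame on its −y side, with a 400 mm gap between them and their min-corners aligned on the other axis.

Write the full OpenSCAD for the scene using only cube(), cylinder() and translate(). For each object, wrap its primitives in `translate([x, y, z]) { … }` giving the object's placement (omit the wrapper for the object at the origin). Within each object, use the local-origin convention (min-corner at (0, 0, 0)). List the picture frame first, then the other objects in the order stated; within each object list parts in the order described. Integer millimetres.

cube([30, 32, 552]);
translate([306, 0, 0]) cube([30, 32, 552]);
translate([30, 0, 0]) cube([276, 32, 30]);
translate([30, 0, 522]) cube([276, 32, 30]);
translate([0, -548, 0]) {
  cube([67, 148, 2066]);
  translate([962, 0, 0]) cube([67, 148, 2066]);
  translate([0, 0, 2066]) cube([1029, 148, 49]);
}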